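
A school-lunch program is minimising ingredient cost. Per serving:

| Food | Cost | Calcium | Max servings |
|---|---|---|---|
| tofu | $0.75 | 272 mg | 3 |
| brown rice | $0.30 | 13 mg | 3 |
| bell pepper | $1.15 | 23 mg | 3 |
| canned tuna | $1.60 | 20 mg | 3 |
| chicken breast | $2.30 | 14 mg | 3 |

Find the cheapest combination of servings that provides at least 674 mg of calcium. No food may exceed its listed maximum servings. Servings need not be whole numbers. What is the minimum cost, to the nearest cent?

Cost per mg of calcium: tofu $0.0028, brown rice $0.0231, bell pepper $0.0500, canned tuna $0.0800, chicken breast $0.1643.
Take 2.478 servings of tofu: +674.0 mg calcium for $1.86 (total $1.86, still need 0.0 mg).
Filling from the cheapest source first is optimal under one linear minimum: $1.86.

$1.86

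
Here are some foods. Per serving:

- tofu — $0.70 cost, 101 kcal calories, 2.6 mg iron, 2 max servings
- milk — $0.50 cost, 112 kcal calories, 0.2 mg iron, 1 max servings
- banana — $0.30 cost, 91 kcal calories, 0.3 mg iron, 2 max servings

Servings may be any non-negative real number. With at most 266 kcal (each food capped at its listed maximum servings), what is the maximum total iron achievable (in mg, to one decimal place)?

Iron per kcal: tofu 0.02574, banana 0.003297, milk 0.001786.
Take 2 servings of tofu: uses 202 kcal, +5.2 mg iron (running total 5.2 mg).
Take 0.7033 servings of banana: uses 64 kcal, +0.2 mg iron (running total 5.4 mg).
Greedy by best ratio exhausts the calories allowance optimally: 5.4 mg.

5.4 mg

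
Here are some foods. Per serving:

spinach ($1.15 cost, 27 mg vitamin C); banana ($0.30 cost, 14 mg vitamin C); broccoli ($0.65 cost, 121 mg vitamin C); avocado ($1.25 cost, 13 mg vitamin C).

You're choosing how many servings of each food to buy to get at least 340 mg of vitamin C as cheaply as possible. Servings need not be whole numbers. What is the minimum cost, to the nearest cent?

Cost per mg of vitamin C: broccoli $0.0054, banana $0.0214, spinach $0.0426, avocado $0.0962.
With no serving limits, use only broccoli: 340 mg / 121 mg = 2.81 servings × $0.65 = $1.83.

$1.83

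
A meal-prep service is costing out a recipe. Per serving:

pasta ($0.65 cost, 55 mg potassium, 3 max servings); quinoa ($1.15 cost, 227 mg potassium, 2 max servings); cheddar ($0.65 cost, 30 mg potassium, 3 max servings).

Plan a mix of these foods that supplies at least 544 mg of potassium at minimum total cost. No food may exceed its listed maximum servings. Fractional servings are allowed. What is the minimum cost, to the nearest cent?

Cost per mg of potassium: quinoa $0.0051, pasta $0.0118, cheddar $0.0217.
Take 2 servings of quinoa: +454.0 mg potassium for $2.30 (total $2.30, still need 90.0 mg).
Take 1.636 servings of pasta: +90.0 mg potassium for $1.06 (total $3.36, still need 0.0 mg).
Filling from the cheapest source first is optimal under one linear minimum: $3.36.

$3.36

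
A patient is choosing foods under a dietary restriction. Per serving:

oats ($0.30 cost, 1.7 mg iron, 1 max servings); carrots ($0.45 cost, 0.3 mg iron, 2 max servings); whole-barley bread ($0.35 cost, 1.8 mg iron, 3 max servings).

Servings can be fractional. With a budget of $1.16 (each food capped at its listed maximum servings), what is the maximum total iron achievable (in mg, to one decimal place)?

Iron per dollar: oats 5.667, whole-barley bread 5.143, carrots 0.6667.
Take 1 serving of oats: spends $0.30, +1.7 mg iron (running total 1.7 mg).
Take 2.457 servings of whole-barley bread: spends $0.86, +4.4 mg iron (running total 6.1 mg).
Filling greedily by iron-per-dollar is optimal for one linear limit, giving 6.1 mg.

6.1 mg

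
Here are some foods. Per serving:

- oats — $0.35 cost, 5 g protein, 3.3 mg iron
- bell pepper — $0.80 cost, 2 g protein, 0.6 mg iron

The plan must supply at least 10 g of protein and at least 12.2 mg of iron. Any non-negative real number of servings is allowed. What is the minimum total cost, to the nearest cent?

With two linear requirements the optimum uses one or two foods; enumerate the corners.
oats only: max(10/5, 12.2/3.3) = 3.697 servings → $1.29.
bell pepper only: max(10/2, 12.2/0.6) = 20.33 servings → $16.27.
oats + bell pepper: the both-tight solution has a negative serving — not a feasible corner.
The minimum over all feasible corners is $1.29.

$1.29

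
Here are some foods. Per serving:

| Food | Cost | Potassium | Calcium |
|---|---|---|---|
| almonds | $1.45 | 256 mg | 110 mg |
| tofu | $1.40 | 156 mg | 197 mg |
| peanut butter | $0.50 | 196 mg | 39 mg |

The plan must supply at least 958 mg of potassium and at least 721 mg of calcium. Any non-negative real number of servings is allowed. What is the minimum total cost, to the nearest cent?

almonds only: max(958/256, 721/110) = 6.555 servings → $9.50.
tofu only: max(958/156, 721/197) = 6.141 servings → $8.60.
peanut butter only: max(958/196, 721/39) = 18.49 servings → $9.24.
almonds + tofu with both tight: 2.292 servings and 2.38 servings → $6.66.
almonds + peanut butter: the both-tight solution has a negative serving — not a feasible corner.
tofu + peanut butter with both tight: 3.196 servings and 2.344 servings → $5.65.
The minimum over all feasible corners is $5.65.

$5.65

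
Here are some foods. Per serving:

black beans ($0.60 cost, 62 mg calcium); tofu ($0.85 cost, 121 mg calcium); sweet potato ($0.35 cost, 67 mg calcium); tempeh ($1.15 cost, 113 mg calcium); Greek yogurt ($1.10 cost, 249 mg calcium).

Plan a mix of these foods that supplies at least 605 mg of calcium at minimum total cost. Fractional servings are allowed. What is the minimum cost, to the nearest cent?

$2.67

Cost per mg of calcium: Greek yogurt $0.0044, sweet potato $0.0052, tofu $0.0070, black beans $0.0097, tempeh $0.0102.
With no serving limits, use only Greek yogurt: 605 mg / 249 mg = 2.43 servings × $1.10 = $2.67.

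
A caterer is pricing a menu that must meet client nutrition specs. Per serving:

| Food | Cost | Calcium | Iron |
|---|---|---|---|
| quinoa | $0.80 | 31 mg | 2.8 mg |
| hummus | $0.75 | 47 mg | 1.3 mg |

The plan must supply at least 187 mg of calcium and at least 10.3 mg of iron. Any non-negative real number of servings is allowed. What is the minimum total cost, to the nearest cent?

$3.79

This is a tiny linear program; its minimum lies at a vertex of the feasible set. List the vertices and price them.
quinoa only: max(187/31, 10.3/2.8) = 6.032 servings → $4.83.
hummus only: max(187/47, 10.3/1.3) = 7.923 servings → $5.94.
quinoa + hummus with both tight: 2.64 servings and 2.238 servings → $3.79.
So the least-cost plan costs $3.79.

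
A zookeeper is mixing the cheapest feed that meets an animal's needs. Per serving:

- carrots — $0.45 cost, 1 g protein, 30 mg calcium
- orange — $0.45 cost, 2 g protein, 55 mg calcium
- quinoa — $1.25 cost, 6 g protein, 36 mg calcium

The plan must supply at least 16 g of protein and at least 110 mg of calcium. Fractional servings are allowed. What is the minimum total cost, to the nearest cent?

With two linear requirements the optimum uses one or two foods; enumerate the corners.
carrots only: max(16/1, 110/30) = 16 servings → $7.20.
orange only: max(16/2, 110/55) = 8 servings → $3.60.
quinoa only: max(16/6, 110/36) = 3.056 servings → $3.82.
carrots + orange with both targets exact would need a negative amount; discard.
carrots + quinoa with both tight: 0.5833 servings and 2.569 servings → $3.47.
orange + quinoa with both tight: 0.3256 servings and 2.558 servings → $3.34.
The minimum over all feasible corners is $3.34.

$3.34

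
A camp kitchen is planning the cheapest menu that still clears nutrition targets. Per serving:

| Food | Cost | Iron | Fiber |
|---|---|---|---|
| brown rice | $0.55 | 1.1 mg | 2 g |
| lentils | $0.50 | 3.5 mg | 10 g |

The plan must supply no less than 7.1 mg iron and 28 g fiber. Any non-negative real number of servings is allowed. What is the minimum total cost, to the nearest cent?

$1.40

A basic optimal solution has at most two foods positive. Try each food alone and each pair with both targets met exactly.
brown rice only: max(7.1/1.1, 28/2) = 14 servings → $7.70.
lentils only: max(7.1/3.5, 28/10) = 2.8 servings → $1.40.
brown rice + lentils with both targets exact would need a negative amount; discard.
So the least-cost plan costs $1.40.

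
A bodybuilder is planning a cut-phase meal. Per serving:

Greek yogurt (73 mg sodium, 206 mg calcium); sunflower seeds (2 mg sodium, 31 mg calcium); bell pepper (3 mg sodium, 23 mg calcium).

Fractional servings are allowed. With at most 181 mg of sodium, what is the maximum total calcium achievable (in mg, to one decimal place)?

2805.5 mg

Calcium per mg sodium: sunflower seeds 15.5, bell pepper 7.667, Greek yogurt 2.822.
With no serving limits, spend the whole sodium allowance on sunflower seeds: 181 mg / 2 mg × 31 mg = 2805.5 mg.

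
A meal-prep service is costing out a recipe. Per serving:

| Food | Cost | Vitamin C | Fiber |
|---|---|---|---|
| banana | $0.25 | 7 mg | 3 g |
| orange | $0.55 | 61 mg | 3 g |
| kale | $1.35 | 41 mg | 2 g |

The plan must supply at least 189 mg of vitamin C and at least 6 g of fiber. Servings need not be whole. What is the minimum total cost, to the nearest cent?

$1.70

Two binding constraints pin down two serving amounts, so the optimal mix uses at most two foods. The candidates are each food alone (scaled to the tighter of vitamin C/fiber) and each pair with both constraints tight.
banana only: max(189/7, 6/3) = 27 servings → $6.75.
orange only: max(189/61, 6/3) = 3.098 servings → $1.70.
kale only: max(189/41, 6/2) = 4.61 servings → $6.22.
banana + orange: the both-tight solution has a negative serving — not a feasible corner.
banana + kale with both targets exact would need a negative amount; discard.
orange + kale: intersection lies outside the first quadrant.
So the least-cost plan costs $1.70.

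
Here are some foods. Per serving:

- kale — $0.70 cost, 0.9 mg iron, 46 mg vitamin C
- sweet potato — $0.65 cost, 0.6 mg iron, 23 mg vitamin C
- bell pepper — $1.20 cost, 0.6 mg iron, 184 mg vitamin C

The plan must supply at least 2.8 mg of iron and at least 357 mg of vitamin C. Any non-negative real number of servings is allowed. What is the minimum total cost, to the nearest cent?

$3.20

Check every corner: each single food scaled to meet both minima, and each pair solved so both constraints bind.
kale only: max(2.8/0.9, 357/46) = 7.761 servings → $5.43.
sweet potato only: max(2.8/0.6, 357/23) = 15.52 servings → $10.09.
bell pepper only: max(2.8/0.6, 357/184) = 4.667 servings → $5.60.
kale + sweet potato: the both-tight solution has a negative serving — not a feasible corner.
kale + bell pepper with both tight: 2.181 servings and 1.395 servings → $3.20.
sweet potato + bell pepper with both tight: 3.116 servings and 1.551 servings → $3.89.
So the least-cost plan costs $3.20.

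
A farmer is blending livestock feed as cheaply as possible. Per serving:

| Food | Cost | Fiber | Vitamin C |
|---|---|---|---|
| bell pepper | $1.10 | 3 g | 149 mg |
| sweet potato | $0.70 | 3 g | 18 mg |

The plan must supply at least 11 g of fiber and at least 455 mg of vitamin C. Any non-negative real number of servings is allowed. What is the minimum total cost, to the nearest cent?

Minimising a linear cost over {fiber ≥ 11, vitamin C ≥ 455, servings ≥ 0} — the optimum is at a vertex, using one or two foods.
bell pepper only: max(11/3, 455/149) = 3.667 servings → $4.03.
sweet potato only: max(11/3, 455/18) = 25.28 servings → $17.69.
bell pepper + sweet potato with both tight: 2.969 servings and 0.6972 servings → $3.75.
The minimum over all feasible corners is $3.75.

$3.75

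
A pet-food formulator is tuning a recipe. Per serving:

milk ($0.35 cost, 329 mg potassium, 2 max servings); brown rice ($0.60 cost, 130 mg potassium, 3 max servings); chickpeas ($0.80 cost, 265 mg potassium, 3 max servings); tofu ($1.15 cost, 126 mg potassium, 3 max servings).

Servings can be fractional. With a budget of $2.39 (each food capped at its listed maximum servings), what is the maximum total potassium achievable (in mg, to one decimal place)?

Potassium per dollar: milk 940, chickpeas 331.2, brown rice 216.7, tofu 109.6.
Take 2 servings of milk: spends $0.70, +658.0 mg potassium (running total 658.0 mg).
Take 2.112 servings of chickpeas: spends $1.69, +559.8 mg potassium (running total 1217.8 mg).
Filling greedily by potassium-per-dollar is optimal for one linear limit, giving 1217.8 mg.

1217.8 mg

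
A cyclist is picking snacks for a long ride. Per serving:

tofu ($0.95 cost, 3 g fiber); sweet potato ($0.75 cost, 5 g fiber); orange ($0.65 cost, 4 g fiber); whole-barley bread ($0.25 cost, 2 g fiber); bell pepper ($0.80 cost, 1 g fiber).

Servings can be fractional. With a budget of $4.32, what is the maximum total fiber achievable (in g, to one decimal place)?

Fiber per dollar: whole-barley bread 8, sweet potato 6.667, orange 6.154, tofu 3.158, bell pepper 1.25.
With no serving limits, spend the whole cost allowance on whole-barley bread: $4.32 / $0.25 × 2 g = 34.6 g.

34.6 g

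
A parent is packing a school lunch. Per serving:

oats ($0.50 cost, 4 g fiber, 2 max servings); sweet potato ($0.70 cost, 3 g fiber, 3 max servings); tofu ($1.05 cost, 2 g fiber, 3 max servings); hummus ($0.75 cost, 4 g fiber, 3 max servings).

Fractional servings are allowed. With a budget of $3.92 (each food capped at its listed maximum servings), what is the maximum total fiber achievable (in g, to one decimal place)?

22.9 g

Fiber per dollar: oats 8, hummus 5.333, sweet potato 4.286, tofu 1.905.
Take 2 servings of oats: spends $1.00, +8.0 g fiber (running total 8.0 g).
Take 3 servings of hummus: spends $2.25, +12.0 g fiber (running total 20.0 g).
Take 0.9571 servings of sweet potato: spends $0.67, +2.9 g fiber (running total 22.9 g).
Greedy by best ratio exhausts the cost allowance optimally: 22.9 g.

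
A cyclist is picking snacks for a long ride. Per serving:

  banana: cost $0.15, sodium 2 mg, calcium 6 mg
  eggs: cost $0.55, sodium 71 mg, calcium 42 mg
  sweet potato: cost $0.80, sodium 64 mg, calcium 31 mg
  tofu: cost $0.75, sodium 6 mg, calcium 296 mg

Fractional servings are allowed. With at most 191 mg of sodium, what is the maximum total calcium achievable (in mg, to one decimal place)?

Calcium per mg sodium: tofu 49.33, banana 3, eggs 0.5915, sweet potato 0.4844.
With no serving limits, spend the whole sodium allowance on tofu: 191 mg / 6 mg × 296 mg = 9422.7 mg.

9422.7 mg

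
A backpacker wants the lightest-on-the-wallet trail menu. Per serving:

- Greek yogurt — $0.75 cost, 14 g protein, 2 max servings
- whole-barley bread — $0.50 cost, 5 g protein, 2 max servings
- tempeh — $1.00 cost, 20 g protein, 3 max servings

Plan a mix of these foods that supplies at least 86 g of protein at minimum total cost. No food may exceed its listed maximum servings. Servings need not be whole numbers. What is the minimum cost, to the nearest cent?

$4.39

Cost per g of protein: tempeh $0.0500, Greek yogurt $0.0536, whole-barley bread $0.1000.
Take 3 servings of tempeh: +60.0 g protein for $3.00 (total $3.00, still need 26.0 g).
Take 1.857 servings of Greek yogurt: +26.0 g protein for $1.39 (total $4.39, still need 0.0 g).
Greedy by cheapest-per-g is optimal for a single linear constraint, so the minimum cost is $4.39.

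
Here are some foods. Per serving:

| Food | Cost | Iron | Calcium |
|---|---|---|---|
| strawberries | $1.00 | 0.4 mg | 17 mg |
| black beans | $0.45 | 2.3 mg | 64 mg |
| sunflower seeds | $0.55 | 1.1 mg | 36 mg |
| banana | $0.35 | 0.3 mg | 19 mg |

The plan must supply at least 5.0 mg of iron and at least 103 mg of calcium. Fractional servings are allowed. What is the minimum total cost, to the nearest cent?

$0.98

Two binding constraints pin down two serving amounts, so the optimal mix uses at most two foods. The candidates are each food alone (scaled to the tighter of iron/calcium) and each pair with both constraints tight.
strawberries only: max(5.0/0.4, 103/17) = 12.5 servings → $12.50.
black beans only: max(5.0/2.3, 103/64) = 2.174 servings → $0.98.
sunflower seeds only: max(5.0/1.1, 103/36) = 4.545 servings → $2.50.
banana only: max(5.0/0.3, 103/19) = 16.67 servings → $5.83.
strawberries + black beans: intersection lies outside the first quadrant.
strawberries + sunflower seeds with both targets exact would need a negative amount; discard.
strawberries + banana with both targets exact would need a negative amount; discard.
black beans + sunflower seeds with both targets exact would need a negative amount; discard.
black beans + banana: intersection lies outside the first quadrant.
sunflower seeds + banana: intersection lies outside the first quadrant.
The minimum over all feasible corners is $0.98.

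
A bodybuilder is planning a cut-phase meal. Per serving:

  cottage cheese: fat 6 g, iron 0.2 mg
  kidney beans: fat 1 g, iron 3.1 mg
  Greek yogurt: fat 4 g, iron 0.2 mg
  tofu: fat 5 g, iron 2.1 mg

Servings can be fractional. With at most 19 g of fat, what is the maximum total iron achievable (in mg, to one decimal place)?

Iron per g fat: kidney beans 3.1, tofu 0.42, Greek yogurt 0.05, cottage cheese 0.03333.
With no serving limits, spend the whole fat allowance on kidney beans: 19 g / 1 g × 3.1 mg = 58.9 mg.

58.9 mg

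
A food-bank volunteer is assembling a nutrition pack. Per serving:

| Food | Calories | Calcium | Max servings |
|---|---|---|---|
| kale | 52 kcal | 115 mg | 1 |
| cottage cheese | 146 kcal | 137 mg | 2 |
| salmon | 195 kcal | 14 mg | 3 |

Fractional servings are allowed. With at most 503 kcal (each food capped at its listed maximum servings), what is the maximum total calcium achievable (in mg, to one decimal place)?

Calcium per kcal: kale 2.212, cottage cheese 0.9384, salmon 0.07179.
Take 1 serving of kale: uses 52 kcal, +115.0 mg calcium (running total 115.0 mg).
Take 2 servings of cottage cheese: uses 292 kcal, +274.0 mg calcium (running total 389.0 mg).
Take 0.8154 servings of salmon: uses 159 kcal, +11.4 mg calcium (running total 400.4 mg).
Filling greedily by calcium-per-kcal is optimal for one linear limit, giving 400.4 mg.

400.4 mg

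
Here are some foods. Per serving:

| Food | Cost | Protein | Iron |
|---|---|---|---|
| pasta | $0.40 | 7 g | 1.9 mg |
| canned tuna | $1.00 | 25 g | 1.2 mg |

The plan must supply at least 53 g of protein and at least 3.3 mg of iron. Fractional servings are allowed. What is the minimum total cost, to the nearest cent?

With two linear requirements the optimum uses one or two foods; enumerate the corners.
pasta only: max(53/7, 3.3/1.9) = 7.571 servings → $3.03.
canned tuna only: max(53/25, 3.3/1.2) = 2.75 servings → $2.75.
pasta + canned tuna with both tight: 0.4834 servings and 1.985 servings → $2.18.
So the least-cost plan costs $2.18.

$2.18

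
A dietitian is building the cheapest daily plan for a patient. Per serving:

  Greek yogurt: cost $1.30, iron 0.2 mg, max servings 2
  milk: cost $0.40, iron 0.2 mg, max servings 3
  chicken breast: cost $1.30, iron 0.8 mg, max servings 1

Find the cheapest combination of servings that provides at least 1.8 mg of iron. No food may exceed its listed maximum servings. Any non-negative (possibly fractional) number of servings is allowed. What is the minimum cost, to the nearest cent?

$5.10

Cost per mg of iron: chicken breast $1.6250, milk $2.0000, Greek yogurt $6.5000.
Take 1 serving of chicken breast: +0.8 mg iron for $1.30 (total $1.30, still need 1.0 mg).
Take 3 servings of milk: +0.6 mg iron for $1.20 (total $2.50, still need 0.4 mg).
Take 2 servings of Greek yogurt: +0.4 mg iron for $2.60 (total $5.10, still need 0.0 mg).
Greedy by cheapest-per-mg is optimal for a single linear constraint, so the minimum cost is $5.10.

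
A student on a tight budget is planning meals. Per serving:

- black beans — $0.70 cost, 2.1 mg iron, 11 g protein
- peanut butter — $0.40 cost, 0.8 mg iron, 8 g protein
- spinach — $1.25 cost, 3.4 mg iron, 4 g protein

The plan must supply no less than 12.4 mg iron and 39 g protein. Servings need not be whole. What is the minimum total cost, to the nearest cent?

black beans only: max(12.4/2.1, 39/11) = 5.905 servings → $4.13.
peanut butter only: max(12.4/0.8, 39/8) = 15.5 servings → $6.20.
spinach only: max(12.4/3.4, 39/4) = 9.75 servings → $12.19.
black beans + peanut butter: the both-tight solution has a negative serving — not a feasible corner.
black beans + spinach with both tight: 2.862 servings and 1.879 servings → $4.35.
peanut butter + spinach with both tight: 3.458 servings and 2.833 servings → $4.92.
So the least-cost plan costs $4.13.

$4.13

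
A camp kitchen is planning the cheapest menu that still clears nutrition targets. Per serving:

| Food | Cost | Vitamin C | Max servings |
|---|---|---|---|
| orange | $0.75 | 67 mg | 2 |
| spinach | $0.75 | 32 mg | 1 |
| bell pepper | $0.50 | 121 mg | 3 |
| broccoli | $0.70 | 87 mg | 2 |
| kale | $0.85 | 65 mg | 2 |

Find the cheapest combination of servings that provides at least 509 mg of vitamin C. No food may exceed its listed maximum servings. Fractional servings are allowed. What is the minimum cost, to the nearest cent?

$2.67

Cost per mg of vitamin C: bell pepper $0.0041, broccoli $0.0080, orange $0.0112, kale $0.0131, spinach $0.0234.
Take 3 servings of bell pepper: +363.0 mg vitamin C for $1.50 (total $1.50, still need 146.0 mg).
Take 1.678 servings of broccoli: +146.0 mg vitamin C for $1.17 (total $2.67, still need 0.0 mg).
Greedy by cheapest-per-mg is optimal for a single linear constraint, so the minimum cost is $2.67.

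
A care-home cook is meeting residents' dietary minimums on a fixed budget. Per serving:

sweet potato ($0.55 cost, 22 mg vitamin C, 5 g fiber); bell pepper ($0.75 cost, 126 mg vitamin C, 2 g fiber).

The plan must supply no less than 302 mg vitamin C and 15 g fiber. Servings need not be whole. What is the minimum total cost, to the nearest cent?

Check every corner: each single food scaled to meet both minima, and each pair solved so both constraints bind.
sweet potato only: max(302/22, 15/5) = 13.73 servings → $7.55.
bell pepper only: max(302/126, 15/2) = 7.5 servings → $5.62.
sweet potato + bell pepper with both tight: 2.195 servings and 2.014 servings → $2.72.
Cheapest feasible corner: $2.72.

$2.72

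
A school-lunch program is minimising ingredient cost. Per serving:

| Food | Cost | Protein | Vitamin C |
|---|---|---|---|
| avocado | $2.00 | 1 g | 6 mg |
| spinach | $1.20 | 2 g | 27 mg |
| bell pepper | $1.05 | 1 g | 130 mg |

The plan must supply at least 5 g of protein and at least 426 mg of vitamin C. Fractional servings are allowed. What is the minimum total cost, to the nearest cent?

An LP optimum is at a vertex; with two nutrient constraints at most two foods are used. Check each candidate.
avocado only: max(5/1, 426/6) = 71 servings → $142.00.
spinach only: max(5/2, 426/27) = 15.78 servings → $18.93.
bell pepper only: max(5/1, 426/130) = 5 servings → $5.25.
avocado + spinach: the both-tight solution has a negative serving — not a feasible corner.
avocado + bell pepper with both tight: 1.806 servings and 3.194 servings → $6.97.
spinach + bell pepper with both tight: 0.9614 servings and 3.077 servings → $4.38.
Cheapest feasible corner: $4.38.

$4.38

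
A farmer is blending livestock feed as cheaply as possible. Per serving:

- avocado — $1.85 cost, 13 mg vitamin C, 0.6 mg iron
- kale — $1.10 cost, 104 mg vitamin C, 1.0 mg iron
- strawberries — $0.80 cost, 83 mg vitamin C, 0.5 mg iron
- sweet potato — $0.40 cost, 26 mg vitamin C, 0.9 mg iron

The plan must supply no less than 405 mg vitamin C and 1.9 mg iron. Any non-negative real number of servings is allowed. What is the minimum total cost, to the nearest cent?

$3.90

avocado only: max(405/13, 1.9/0.6) = 31.15 servings → $57.63.
kale only: max(405/104, 1.9/1.0) = 3.894 servings → $4.28.
strawberries only: max(405/83, 1.9/0.5) = 4.88 servings → $3.90.
sweet potato only: max(405/26, 1.9/0.9) = 15.58 servings → $6.23.
avocado + kale: intersection lies outside the first quadrant.
avocado + strawberries: the both-tight solution has a negative serving — not a feasible corner.
avocado + sweet potato: intersection lies outside the first quadrant.
kale + strawberries: intersection lies outside the first quadrant.
kale + sweet potato: the both-tight solution has a negative serving — not a feasible corner.
strawberries + sweet potato with both targets exact would need a negative amount; discard.
So the least-cost plan costs $3.90.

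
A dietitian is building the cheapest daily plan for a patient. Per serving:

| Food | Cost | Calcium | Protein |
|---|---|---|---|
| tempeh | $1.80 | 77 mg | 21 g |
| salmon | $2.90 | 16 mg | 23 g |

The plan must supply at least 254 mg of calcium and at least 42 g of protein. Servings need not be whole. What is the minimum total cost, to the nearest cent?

$5.94

At the optimum either one food covers both requirements or two foods hit both targets exactly; no other combination can be cheaper.
tempeh only: max(254/77, 42/21) = 3.299 servings → $5.94.
salmon only: max(254/16, 42/23) = 15.88 servings → $46.04.
tempeh + salmon: the both-tight solution has a negative serving — not a feasible corner.
The minimum over all feasible corners is $5.94.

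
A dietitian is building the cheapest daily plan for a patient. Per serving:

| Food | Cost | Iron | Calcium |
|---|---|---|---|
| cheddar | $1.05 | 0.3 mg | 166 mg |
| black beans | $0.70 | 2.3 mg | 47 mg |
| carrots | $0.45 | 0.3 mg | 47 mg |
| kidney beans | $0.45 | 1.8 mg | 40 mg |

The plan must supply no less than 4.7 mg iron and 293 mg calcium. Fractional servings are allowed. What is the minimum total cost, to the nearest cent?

$2.33

This is a tiny linear program; its minimum lies at a vertex of the feasible set. List the vertices and price them.
cheddar only: max(4.7/0.3, 293/166) = 15.67 servings → $16.45.
black beans only: max(4.7/2.3, 293/47) = 6.234 servings → $4.36.
carrots only: max(4.7/0.3, 293/47) = 15.67 servings → $7.05.
kidney beans only: max(4.7/1.8, 293/40) = 7.325 servings → $3.30.
cheddar + black beans with both tight: 1.232 servings and 1.883 servings → $2.61.
cheddar + carrots: intersection lies outside the first quadrant.
cheddar + kidney beans with both tight: 1.183 servings and 2.414 servings → $2.33.
black beans + carrots with both tight: 1.415 servings and 4.819 servings → $3.16.
black beans + kidney beans with both targets exact would need a negative amount; discard.
carrots + kidney beans with both tight: 4.675 servings and 1.832 servings → $2.93.
Cheapest feasible corner: $2.33.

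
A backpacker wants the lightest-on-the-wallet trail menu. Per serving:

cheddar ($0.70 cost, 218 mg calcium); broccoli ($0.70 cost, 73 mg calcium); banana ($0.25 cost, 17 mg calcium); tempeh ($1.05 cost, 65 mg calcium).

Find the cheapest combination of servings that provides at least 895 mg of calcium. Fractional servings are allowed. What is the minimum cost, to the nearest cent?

$2.87

Cost per mg of calcium: cheddar $0.0032, broccoli $0.0096, banana $0.0147, tempeh $0.0162.
With no serving limits, use only cheddar: 895 mg / 218 mg = 4.106 servings × $0.70 = $2.87.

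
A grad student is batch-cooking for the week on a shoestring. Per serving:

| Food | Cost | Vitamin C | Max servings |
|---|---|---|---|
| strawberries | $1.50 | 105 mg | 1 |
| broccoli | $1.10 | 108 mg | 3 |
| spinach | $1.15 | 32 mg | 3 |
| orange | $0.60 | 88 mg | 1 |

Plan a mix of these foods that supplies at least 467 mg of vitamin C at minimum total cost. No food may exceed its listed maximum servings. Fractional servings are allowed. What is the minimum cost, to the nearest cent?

Cost per mg of vitamin C: orange $0.0068, broccoli $0.0102, strawberries $0.0143, spinach $0.0359.
Take 1 serving of orange: +88.0 mg vitamin C for $0.60 (total $0.60, still need 379.0 mg).
Take 3 servings of broccoli: +324.0 mg vitamin C for $3.30 (total $3.90, still need 55.0 mg).
Take 0.5238 servings of strawberries: +55.0 mg vitamin C for $0.79 (total $4.69, still need 0.0 mg).
Filling from the cheapest source first is optimal under one linear minimum: $4.69.

$4.69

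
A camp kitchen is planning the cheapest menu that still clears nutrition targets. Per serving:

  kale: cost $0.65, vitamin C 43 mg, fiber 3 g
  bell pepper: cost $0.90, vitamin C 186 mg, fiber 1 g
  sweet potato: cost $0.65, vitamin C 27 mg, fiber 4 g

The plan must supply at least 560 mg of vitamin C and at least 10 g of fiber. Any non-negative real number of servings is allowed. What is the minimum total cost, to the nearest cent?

$3.65

A basic optimal solution has at most two foods positive. Try each food alone and each pair with both targets met exactly.
kale only: max(560/43, 10/3) = 13.02 servings → $8.47.
bell pepper only: max(560/186, 10/1) = 10 servings → $9.00.
sweet potato only: max(560/27, 10/4) = 20.74 servings → $13.48.
kale + bell pepper with both tight: 2.524 servings and 2.427 servings → $3.83.
kale + sweet potato: the both-tight solution has a negative serving — not a feasible corner.
bell pepper + sweet potato with both tight: 2.748 servings and 1.813 servings → $3.65.
So the least-cost plan costs $3.65.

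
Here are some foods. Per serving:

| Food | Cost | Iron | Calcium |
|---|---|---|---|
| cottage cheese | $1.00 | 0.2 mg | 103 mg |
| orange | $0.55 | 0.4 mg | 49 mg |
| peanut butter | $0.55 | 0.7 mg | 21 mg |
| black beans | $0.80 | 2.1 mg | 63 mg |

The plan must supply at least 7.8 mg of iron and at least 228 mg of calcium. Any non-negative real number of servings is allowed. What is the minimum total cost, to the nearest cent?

cottage cheese only: max(7.8/0.2, 228/103) = 39 servings → $39.00.
orange only: max(7.8/0.4, 228/49) = 19.5 servings → $10.72.
peanut butter only: max(7.8/0.7, 228/21) = 11.14 servings → $6.13.
black beans only: max(7.8/2.1, 228/63) = 3.714 servings → $2.97.
cottage cheese + orange: intersection lies outside the first quadrant.
cottage cheese + peanut butter: intersection lies outside the first quadrant.
cottage cheese + black beans with both targets exact would need a negative amount; discard.
orange + peanut butter: the both-tight solution has a negative serving — not a feasible corner.
orange + black beans with both targets exact would need a negative amount; discard.
peanut butter + black beans (both tight): parallel constraints — no distinct corner.
So the least-cost plan costs $2.97.

$2.97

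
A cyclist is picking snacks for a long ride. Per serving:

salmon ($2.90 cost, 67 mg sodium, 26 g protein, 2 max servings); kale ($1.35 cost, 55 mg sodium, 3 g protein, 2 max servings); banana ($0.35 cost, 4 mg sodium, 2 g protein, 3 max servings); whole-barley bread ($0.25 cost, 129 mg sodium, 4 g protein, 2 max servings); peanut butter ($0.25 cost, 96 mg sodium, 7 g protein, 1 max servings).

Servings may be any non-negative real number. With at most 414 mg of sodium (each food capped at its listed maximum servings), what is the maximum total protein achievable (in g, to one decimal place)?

Protein per mg sodium: banana 0.5, salmon 0.3881, peanut butter 0.07292, kale 0.05455, whole-barley bread 0.03101.
Take 3 servings of banana: uses 12 mg sodium, +6.0 g protein (running total 6.0 g).
Take 2 servings of salmon: uses 134 mg sodium, +52.0 g protein (running total 58.0 g).
Take 1 serving of peanut butter: uses 96 mg sodium, +7.0 g protein (running total 65.0 g).
Take 2 servings of kale: uses 110 mg sodium, +6.0 g protein (running total 71.0 g).
Take 0.4806 servings of whole-barley bread: uses 62 mg sodium, +1.9 g protein (running total 72.9 g).
Filling greedily by protein-per-mg sodium is optimal for one linear limit, giving 72.9 g.

72.9 g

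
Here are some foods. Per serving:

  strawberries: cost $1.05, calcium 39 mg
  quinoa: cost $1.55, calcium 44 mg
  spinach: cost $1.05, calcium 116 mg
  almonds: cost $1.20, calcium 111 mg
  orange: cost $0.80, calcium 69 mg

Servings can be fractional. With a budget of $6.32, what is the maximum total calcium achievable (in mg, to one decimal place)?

698.2 mg

Calcium per dollar: spinach 110.5, almonds 92.5, orange 86.25, strawberries 37.14, quinoa 28.39.
With no serving limits, spend the whole cost allowance on spinach: $6.32 / $1.05 × 116 mg = 698.2 mg.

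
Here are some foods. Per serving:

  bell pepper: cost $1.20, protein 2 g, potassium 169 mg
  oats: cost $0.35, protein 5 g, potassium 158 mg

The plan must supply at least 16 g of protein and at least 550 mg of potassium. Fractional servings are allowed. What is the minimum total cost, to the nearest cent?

$1.22

An LP optimum is at a vertex; with two nutrient constraints at most two foods are used. Check each candidate.
bell pepper only: max(16/2, 550/169) = 8 servings → $9.60.
oats only: max(16/5, 550/158) = 3.481 servings → $1.22.
bell pepper + oats with both tight: 0.4197 servings and 3.032 servings → $1.56.
Cheapest feasible corner: $1.22.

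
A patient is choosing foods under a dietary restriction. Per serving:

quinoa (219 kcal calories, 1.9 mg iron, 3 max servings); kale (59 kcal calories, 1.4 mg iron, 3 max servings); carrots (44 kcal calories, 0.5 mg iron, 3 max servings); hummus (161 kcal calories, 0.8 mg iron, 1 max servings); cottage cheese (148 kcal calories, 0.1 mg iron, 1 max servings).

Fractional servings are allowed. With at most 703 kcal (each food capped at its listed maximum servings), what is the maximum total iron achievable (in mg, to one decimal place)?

Iron per kcal: kale 0.02373, carrots 0.01136, quinoa 0.008676, hummus 0.004969, cottage cheese 0.0006757.
Take 3 servings of kale: uses 177 kcal, +4.2 mg iron (running total 4.2 mg).
Take 3 servings of carrots: uses 132 kcal, +1.5 mg iron (running total 5.7 mg).
Take 1.799 servings of quinoa: uses 394 kcal, +3.4 mg iron (running total 9.1 mg).
Greedy by best ratio exhausts the calories allowance optimally: 9.1 mg.

9.1 mg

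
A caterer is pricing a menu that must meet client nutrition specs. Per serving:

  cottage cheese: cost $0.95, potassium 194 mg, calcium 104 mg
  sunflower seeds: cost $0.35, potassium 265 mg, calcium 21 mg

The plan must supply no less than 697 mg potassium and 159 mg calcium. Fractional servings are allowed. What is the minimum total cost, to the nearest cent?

Minimising a linear cost over {potassium ≥ 697, calcium ≥ 159, servings ≥ 0} — the optimum is at a vertex, using one or two foods.
cottage cheese only: max(697/194, 159/104) = 3.593 servings → $3.41.
sunflower seeds only: max(697/265, 159/21) = 7.571 servings → $2.65.
cottage cheese + sunflower seeds with both tight: 1.171 servings and 1.773 servings → $1.73.
So the least-cost plan costs $1.73.

$1.73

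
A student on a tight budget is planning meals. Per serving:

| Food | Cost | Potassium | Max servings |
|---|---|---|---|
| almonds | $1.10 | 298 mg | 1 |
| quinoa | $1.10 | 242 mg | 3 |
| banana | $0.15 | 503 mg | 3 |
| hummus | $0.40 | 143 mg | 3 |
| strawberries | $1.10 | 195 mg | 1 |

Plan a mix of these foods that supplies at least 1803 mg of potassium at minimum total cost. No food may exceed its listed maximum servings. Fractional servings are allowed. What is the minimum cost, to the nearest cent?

$1.27

Cost per mg of potassium: banana $0.0003, hummus $0.0028, almonds $0.0037, quinoa $0.0045, strawberries $0.0056.
Take 3 servings of banana: +1509.0 mg potassium for $0.45 (total $0.45, still need 294.0 mg).
Take 2.056 servings of hummus: +294.0 mg potassium for $0.82 (total $1.27, still need 0.0 mg).
Filling from the cheapest source first is optimal under one linear minimum: $1.27.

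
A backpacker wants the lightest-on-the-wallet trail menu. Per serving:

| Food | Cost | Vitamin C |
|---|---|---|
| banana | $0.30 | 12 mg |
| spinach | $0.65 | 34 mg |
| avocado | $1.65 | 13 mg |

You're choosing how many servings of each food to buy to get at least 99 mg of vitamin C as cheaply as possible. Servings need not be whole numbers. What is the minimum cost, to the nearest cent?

$1.89

Cost per mg of vitamin C: spinach $0.0191, banana $0.0250, avocado $0.1269.
With no serving limits, use only spinach: 99 mg / 34 mg = 2.912 servings × $0.65 = $1.89.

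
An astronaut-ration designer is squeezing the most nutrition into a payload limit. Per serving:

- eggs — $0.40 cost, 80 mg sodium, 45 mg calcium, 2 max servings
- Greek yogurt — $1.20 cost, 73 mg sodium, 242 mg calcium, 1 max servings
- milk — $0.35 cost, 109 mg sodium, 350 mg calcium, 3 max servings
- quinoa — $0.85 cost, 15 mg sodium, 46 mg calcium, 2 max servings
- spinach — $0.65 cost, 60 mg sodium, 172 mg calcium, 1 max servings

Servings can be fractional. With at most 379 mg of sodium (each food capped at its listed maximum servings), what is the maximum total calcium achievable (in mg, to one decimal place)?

Calcium per mg sodium: Greek yogurt 3.315, milk 3.211, quinoa 3.067, spinach 2.867, eggs 0.5625.
Take 1 serving of Greek yogurt: uses 73 mg sodium, +242.0 mg calcium (running total 242.0 mg).
Take 2.807 servings of milk: uses 306 mg sodium, +982.6 mg calcium (running total 1224.6 mg).
Greedy by best ratio exhausts the sodium allowance optimally: 1224.6 mg.

1224.6 mg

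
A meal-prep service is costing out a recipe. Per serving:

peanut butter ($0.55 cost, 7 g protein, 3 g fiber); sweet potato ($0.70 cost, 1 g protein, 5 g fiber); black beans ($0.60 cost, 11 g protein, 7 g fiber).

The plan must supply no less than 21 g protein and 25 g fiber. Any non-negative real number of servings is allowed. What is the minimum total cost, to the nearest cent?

A basic optimal solution has at most two foods positive. Try each food alone and each pair with both targets met exactly.
peanut butter only: max(21/7, 25/3) = 8.333 servings → $4.58.
sweet potato only: max(21/1, 25/5) = 21 servings → $14.70.
black beans only: max(21/11, 25/7) = 3.571 servings → $2.14.
peanut butter + sweet potato with both tight: 2.5 servings and 3.5 servings → $3.83.
peanut butter + black beans: the both-tight solution has a negative serving — not a feasible corner.
sweet potato + black beans with both tight: 2.667 servings and 1.667 servings → $2.87.
So the least-cost plan costs $2.14.

$2.14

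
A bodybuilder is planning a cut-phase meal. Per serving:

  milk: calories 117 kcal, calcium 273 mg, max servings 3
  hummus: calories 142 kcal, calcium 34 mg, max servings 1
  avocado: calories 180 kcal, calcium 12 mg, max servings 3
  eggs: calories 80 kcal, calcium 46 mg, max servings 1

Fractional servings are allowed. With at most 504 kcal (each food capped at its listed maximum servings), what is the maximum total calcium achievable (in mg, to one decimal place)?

Calcium per kcal: milk 2.333, eggs 0.575, hummus 0.2394, avocado 0.06667.
Take 3 servings of milk: uses 351 kcal, +819.0 mg calcium (running total 819.0 mg).
Take 1 serving of eggs: uses 80 kcal, +46.0 mg calcium (running total 865.0 mg).
Take 0.5141 servings of hummus: uses 73 kcal, +17.5 mg calcium (running total 882.5 mg).
Filling greedily by calcium-per-kcal is optimal for one linear limit, giving 882.5 mg.

882.5 mg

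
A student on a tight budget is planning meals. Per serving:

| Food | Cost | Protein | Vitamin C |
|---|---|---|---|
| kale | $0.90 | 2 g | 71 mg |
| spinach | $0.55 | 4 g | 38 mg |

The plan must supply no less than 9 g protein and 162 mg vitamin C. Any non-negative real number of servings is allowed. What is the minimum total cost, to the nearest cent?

A basic optimal solution has at most two foods positive. Try each food alone and each pair with both targets met exactly.
kale only: max(9/2, 162/71) = 4.5 servings → $4.05.
spinach only: max(9/4, 162/38) = 4.263 servings → $2.34.
kale + spinach with both tight: 1.471 servings and 1.514 servings → $2.16.
The minimum over all feasible corners is $2.16.

$2.16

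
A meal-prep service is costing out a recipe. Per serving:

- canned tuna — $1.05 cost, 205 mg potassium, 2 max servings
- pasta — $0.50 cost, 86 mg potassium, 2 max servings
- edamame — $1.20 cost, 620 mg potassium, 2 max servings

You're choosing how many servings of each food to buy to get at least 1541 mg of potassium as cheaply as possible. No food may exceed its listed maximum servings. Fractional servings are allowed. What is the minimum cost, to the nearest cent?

$3.94

Cost per mg of potassium: edamame $0.0019, canned tuna $0.0051, pasta $0.0058.
Take 2 servings of edamame: +1240.0 mg potassium for $2.40 (total $2.40, still need 301.0 mg).
Take 1.468 servings of canned tuna: +301.0 mg potassium for $1.54 (total $3.94, still need 0.0 mg).
Greedy by cheapest-per-mg is optimal for a single linear constraint, so the minimum cost is $3.94.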